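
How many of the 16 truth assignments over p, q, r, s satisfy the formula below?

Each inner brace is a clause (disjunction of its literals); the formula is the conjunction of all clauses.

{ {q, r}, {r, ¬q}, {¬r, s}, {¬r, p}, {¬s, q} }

1

There are 2^4 = 16 truth assignments over (p, q, r, s).
Check each against the 5 clauses (columns in the order p, q, r, s):
  F F F F  ✗ fails (q ∨ r)
  F F F T  ✗ fails (q ∨ r)
  F F T F  ✗ fails (¬r ∨ s)
  F F T T  ✗ fails (¬r ∨ p)
  F T F F  ✗ fails (r ∨ ¬q)
  F T F T  ✗ fails (r ∨ ¬q)
  F T T F  ✗ fails (¬r ∨ s)
  F T T T  ✗ fails (¬r ∨ p)
  T F F F  ✗ fails (q ∨ r)
  T F F T  ✗ fails (q ∨ r)
  T F T F  ✗ fails (¬r ∨ s)
  T F T T  ✗ fails (¬s ∨ q)
  T T F F  ✗ fails (r ∨ ¬q)
  T T F T  ✗ fails (r ∨ ¬q)
  T T T F  ✗ fails (¬r ∨ s)
  T T T T  ✓ satisfies all
1 of the 16 rows is a model.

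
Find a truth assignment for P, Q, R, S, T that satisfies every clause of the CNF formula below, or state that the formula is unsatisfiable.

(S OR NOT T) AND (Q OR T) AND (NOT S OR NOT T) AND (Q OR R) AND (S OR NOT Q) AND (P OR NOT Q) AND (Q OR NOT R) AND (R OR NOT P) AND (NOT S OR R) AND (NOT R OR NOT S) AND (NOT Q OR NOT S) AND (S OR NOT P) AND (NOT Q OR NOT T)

Suppose S = true.
From the singleton clause (NOT T), T = false.
From the singleton clause (Q), Q = true.
But (NOT Q) is also a unit clause — contradiction.
Undo S and try S = false.
From the singleton clause (NOT T), T = false.
From the singleton clause (Q), Q = true.
But (NOT Q) is also a unit clause — contradiction.
Both values of S lead to a conflict.

UNSATISFIABLE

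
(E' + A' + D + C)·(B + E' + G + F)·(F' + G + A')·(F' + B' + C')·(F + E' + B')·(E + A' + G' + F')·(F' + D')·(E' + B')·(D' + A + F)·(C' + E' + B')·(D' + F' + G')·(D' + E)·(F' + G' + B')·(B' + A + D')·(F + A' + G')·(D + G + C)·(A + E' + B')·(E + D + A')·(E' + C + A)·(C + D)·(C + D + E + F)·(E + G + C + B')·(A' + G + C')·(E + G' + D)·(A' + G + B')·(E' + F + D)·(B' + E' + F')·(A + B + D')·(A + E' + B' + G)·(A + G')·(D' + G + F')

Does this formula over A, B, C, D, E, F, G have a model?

Yes, satisfiable

Case F = 1:
Unit clause (D') forces D = 0.
Unit clause (C) forces C = 1.
Unit clause (B') forces B = 0.
Case G = 0:
Unit clause (A') forces A = 0.
Every clause is now satisfied; E is unconstrained.
A satisfying assignment: A=0, B=0, C=1, D=0, E=0, F=1, G=0.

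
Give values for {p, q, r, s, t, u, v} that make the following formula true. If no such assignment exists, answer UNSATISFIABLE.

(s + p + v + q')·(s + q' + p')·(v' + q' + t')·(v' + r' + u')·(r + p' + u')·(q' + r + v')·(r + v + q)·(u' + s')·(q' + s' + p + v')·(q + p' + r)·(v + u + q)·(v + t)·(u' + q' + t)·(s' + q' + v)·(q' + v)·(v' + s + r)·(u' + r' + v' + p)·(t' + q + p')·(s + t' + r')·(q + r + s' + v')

p ↦ 1, q ↦ 0, r ↦ 1, s ↦ 0, t ↦ 0, u ↦ 0, v ↦ 1

Branch on u: set u = 0.
Branch on v: set v = 1.
Branch on q: set q = 0.
Branch on p: set p = 1.
From the singleton clause (r), r = 1.
From the singleton clause (t'), t = 0.
No clause remains; s is free.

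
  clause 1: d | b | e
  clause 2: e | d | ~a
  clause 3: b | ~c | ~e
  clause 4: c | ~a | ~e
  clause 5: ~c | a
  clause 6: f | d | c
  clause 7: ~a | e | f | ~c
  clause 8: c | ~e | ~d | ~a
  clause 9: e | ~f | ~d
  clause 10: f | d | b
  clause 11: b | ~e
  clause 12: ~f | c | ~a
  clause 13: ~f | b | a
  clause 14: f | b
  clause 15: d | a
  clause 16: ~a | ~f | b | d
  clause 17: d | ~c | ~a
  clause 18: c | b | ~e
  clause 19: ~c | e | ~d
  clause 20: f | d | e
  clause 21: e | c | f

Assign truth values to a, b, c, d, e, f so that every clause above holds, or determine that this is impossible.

Branch on c: set c = 1.
The clause (a) is unit, so a = 1.
The clause (d) is unit, so d = 1.
The clause (e) is unit, so e = 1.
The clause (b) is unit, so b = 1.
Every clause is now satisfied; f is unconstrained.

a=1; b=1; c=1; d=1; e=1; f=1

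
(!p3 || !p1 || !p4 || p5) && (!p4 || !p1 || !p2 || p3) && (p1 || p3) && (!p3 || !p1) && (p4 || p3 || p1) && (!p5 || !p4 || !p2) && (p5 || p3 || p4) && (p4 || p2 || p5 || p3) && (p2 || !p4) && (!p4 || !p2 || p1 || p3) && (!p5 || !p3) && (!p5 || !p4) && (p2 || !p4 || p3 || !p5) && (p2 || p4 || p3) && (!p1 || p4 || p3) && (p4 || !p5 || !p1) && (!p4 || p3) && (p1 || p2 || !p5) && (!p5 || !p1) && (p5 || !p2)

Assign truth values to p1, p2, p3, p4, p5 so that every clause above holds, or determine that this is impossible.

p1=false; p2=false; p3=true; p4=false; p5=false

Suppose p1 = false.
The clause (p3) is unit, so p3 = true.
The clause (!p5) is unit, so p5 = false.
The clause (!p2) is unit, so p2 = false.
The clause (!p4) is unit, so p4 = false.
Every clause now holds.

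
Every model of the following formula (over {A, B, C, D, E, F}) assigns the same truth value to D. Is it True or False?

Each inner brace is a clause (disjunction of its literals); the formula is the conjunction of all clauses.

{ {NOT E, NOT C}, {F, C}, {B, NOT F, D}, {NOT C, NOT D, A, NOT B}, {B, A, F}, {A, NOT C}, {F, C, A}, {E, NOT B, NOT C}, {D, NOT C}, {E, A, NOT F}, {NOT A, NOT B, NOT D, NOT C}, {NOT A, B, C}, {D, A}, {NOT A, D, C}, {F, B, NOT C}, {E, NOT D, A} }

Suppose D = false.
(NOT C) alone gives C = false.
(F) alone gives F = true.
(B) alone gives B = true.
(A) alone gives A = true.
That conflicts with the unit clause (NOT A).
So every satisfying assignment has D = True.

True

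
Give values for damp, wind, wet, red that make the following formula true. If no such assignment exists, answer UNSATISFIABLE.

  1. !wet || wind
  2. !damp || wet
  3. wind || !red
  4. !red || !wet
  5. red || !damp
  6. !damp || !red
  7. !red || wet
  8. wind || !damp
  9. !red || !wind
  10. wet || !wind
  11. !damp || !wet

Try wet = false.
From the singleton clause (!damp), damp = false.
From the singleton clause (!red), red = false.
From the singleton clause (!wind), wind = false.
This assignment satisfies each clause.

damp=false; wind=false; wet=false; red=false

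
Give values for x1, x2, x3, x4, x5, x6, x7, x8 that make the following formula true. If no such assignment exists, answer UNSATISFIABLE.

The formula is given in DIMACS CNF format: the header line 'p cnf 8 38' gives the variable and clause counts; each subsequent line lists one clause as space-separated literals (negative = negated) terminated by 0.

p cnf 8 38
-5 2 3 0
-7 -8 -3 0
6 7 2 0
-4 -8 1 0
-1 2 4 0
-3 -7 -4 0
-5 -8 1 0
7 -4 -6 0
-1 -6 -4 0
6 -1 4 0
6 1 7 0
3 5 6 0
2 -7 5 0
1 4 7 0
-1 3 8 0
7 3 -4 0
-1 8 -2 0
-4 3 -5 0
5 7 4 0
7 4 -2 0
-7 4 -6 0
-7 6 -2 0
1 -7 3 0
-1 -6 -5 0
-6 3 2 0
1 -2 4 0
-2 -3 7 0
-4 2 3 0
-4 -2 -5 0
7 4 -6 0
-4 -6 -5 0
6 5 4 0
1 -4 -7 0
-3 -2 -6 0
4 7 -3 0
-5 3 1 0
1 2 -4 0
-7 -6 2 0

x1=False,  x2=False,  x3=True,  x4=False,  x5=True,  x6=False,  x7=True,  x8=False

Try x5 = True.
Try x2 = False.
From the singleton clause (x3), x3 = True.
Try x7 = True.
From the singleton clause (¬x8), x8 = False.
From the singleton clause (¬x4), x4 = False.
From the singleton clause (¬x1), x1 = False.
From the singleton clause (¬x6), x6 = False.
This assignment satisfies each clause.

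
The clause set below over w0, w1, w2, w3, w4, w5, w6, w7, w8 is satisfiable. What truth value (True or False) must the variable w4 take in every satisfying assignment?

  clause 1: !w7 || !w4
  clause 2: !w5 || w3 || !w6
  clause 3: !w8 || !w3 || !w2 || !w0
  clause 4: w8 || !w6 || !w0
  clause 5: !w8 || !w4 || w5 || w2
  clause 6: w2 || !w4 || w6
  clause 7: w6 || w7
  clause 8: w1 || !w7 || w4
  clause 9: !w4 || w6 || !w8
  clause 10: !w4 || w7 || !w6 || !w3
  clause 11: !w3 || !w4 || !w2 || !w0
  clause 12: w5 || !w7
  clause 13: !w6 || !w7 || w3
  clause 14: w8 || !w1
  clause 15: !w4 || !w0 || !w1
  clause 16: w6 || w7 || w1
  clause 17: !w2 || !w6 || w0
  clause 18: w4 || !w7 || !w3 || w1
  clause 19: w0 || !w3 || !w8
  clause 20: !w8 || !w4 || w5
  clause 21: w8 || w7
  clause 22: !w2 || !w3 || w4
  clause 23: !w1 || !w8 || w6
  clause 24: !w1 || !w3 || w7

False

Suppose w4 = true.
The clause (!w7) is unit, so w7 = false.
The clause (w6) is unit, so w6 = true.
The clause (!w3) is unit, so w3 = false.
The clause (!w5) is unit, so w5 = false.
The clause (!w8) is unit, so w8 = false.
But (w8) is also a unit clause — contradiction.
So every satisfying assignment has w4 = False.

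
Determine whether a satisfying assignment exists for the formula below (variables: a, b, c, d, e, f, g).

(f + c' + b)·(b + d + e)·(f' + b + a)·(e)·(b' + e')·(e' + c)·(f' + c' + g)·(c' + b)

(e) alone gives e = 1.
(b') alone gives b = 0.
(c) alone gives c = 1.
But (c') is also a unit clause — contradiction.
No assignment satisfies every clause.

No, unsatisfiable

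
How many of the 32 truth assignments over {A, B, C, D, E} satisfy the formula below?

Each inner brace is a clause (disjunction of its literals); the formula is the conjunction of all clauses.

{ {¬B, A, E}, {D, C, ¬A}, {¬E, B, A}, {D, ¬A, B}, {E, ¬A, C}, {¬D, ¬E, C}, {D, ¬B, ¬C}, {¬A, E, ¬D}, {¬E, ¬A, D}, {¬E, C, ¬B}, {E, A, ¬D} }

There are 2^5 = 32 truth assignments over (A, B, C, D, E).
Split on D. With D = True, the clauses containing D are satisfied and ¬D drops from the rest; 3 of the 2^4 = 16 assignments to the other variables satisfy what remains.
With D = False, by the same count on the reduced clause set, 2 assignments work.
(One model: A=F, B=F, C=F, D=F, E=F.)
Total: 3 + 2 = 5.

5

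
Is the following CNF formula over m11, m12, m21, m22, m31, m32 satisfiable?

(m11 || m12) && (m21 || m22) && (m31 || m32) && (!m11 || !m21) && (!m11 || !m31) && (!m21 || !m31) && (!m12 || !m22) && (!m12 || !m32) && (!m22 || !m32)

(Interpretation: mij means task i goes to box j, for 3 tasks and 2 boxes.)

Suppose m11 = true.
From the singleton clause (!m21), m21 = false.
From the singleton clause (m22), m22 = true.
From the singleton clause (!m31), m31 = false.
From the singleton clause (m32), m32 = true.
That conflicts with the unit clause (!m32).
So m11 must be the other value — set m11 = false.
From the singleton clause (m12), m12 = true.
From the singleton clause (!m22), m22 = false.
From the singleton clause (m21), m21 = true.
From the singleton clause (!m31), m31 = false.
From the singleton clause (m32), m32 = true.
That conflicts with the unit clause (!m32).
Either choice for m11 ends in contradiction.
No assignment satisfies every clause.

No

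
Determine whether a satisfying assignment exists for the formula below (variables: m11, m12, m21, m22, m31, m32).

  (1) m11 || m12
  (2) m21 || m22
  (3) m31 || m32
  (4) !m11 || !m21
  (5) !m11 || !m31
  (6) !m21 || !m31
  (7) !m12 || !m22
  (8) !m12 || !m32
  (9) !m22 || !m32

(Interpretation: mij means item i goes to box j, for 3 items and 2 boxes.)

Case m11 = true:
(!m21) alone gives m21 = false.
(m22) alone gives m22 = true.
(!m31) alone gives m31 = false.
(m32) alone gives m32 = true.
But (!m32) is also a unit clause — contradiction.
So m11 must be the other value — set m11 = false.
(m12) alone gives m12 = true.
(!m22) alone gives m22 = false.
(m21) alone gives m21 = true.
(!m31) alone gives m31 = false.
(m32) alone gives m32 = true.
But (!m32) is also a unit clause — contradiction.
Both values of m11 lead to a conflict.
No assignment satisfies every clause.

No, unsatisfiable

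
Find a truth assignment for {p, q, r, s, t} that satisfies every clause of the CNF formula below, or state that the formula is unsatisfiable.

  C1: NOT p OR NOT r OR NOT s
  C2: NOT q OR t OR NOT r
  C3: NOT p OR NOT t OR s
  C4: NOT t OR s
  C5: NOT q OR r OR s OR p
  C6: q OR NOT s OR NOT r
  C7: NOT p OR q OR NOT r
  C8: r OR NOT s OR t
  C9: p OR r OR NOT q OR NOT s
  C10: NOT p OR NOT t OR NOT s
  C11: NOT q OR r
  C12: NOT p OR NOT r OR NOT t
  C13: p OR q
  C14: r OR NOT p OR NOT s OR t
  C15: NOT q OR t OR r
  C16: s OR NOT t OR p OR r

p: true, q: false, r: false, s: false, t: false

Suppose t = false.
Suppose q = false.
The clause (p) is unit, so p = true.
The clause (NOT r) is unit, so r = false.
The clause (NOT s) is unit, so s = false.
Every clause now holds.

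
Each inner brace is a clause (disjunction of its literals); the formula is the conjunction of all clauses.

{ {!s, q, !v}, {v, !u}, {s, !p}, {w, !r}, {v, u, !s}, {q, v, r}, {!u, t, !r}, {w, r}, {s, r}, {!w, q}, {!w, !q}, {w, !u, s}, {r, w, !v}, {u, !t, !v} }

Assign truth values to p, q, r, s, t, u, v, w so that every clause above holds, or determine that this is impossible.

UNSATISFIABLE

Try v = true.
Try s = false.
Unit clause (!p) forces p = false.
Unit clause (r) forces r = true.
Unit clause (w) forces w = true.
Unit clause (q) forces q = true.
Now (!q) is unsatisfied and unit — conflict.
Backtrack on s: now try s = true.
Unit clause (q) forces q = true.
Unit clause (!w) forces w = false.
Unit clause (!r) forces r = false.
Now (r) is unsatisfied and unit — conflict.
Neither s = true nor s = false works.
Backtrack on v: now try v = false.
Unit clause (!u) forces u = false.
Unit clause (!s) forces s = false.
Unit clause (!p) forces p = false.
Unit clause (r) forces r = true.
Unit clause (w) forces w = true.
Unit clause (q) forces q = true.
Now (!q) is unsatisfied and unit — conflict.
Neither v = true nor v = false works.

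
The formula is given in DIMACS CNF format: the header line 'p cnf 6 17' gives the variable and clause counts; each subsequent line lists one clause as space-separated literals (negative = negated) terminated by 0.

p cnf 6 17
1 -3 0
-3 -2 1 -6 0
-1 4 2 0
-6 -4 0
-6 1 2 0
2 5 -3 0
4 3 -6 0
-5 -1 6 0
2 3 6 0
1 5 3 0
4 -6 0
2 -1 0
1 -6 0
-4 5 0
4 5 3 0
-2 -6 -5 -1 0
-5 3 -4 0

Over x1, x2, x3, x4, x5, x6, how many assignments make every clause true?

There are 2^6 = 64 truth assignments over (x1, x2, x3, x4, x5, x6).
Split on x2. With x2 = True, the clauses containing x2 are satisfied and ¬x2 drops from the rest; 2 of the 2^5 = 32 assignments to the other variables satisfy what remains.
With x2 = False, by the same count on the reduced clause set, 0 assignments work.
(One model: x1=F, x2=T, x3=F, x4=F, x5=T, x6=F.)
Total: 2 + 0 = 2.

2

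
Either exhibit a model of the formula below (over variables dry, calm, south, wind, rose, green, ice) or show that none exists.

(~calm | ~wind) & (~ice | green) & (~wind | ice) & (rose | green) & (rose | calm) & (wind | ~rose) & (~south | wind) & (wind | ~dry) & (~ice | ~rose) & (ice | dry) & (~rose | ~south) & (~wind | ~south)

Branch on calm: set calm = 1.
The clause (~wind) is unit, so wind = 0.
The clause (~rose) is unit, so rose = 0.
The clause (green) is unit, so green = 1.
The clause (~south) is unit, so south = 0.
The clause (~dry) is unit, so dry = 0.
The clause (ice) is unit, so ice = 1.
This assignment satisfies each clause.

dry: 0, calm: 1, south: 0, wind: 0, rose: 0, green: 1, ice: 1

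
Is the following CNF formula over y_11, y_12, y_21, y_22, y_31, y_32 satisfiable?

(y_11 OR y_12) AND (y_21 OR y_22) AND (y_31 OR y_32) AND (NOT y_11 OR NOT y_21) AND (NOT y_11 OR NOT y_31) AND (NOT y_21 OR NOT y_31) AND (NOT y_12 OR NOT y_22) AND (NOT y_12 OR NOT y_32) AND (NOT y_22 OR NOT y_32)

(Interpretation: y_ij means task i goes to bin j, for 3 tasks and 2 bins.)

Unsatisfiable

Case y_11 = true:
From the singleton clause (NOT y_21), y_21 = false.
From the singleton clause (y_22), y_22 = true.
From the singleton clause (NOT y_31), y_31 = false.
From the singleton clause (y_32), y_32 = true.
But (NOT y_32) is also a unit clause — contradiction.
So y_11 must be the other value — set y_11 = false.
From the singleton clause (y_12), y_12 = true.
From the singleton clause (NOT y_22), y_22 = false.
From the singleton clause (y_21), y_21 = true.
From the singleton clause (NOT y_31), y_31 = false.
From the singleton clause (y_32), y_32 = true.
But (NOT y_32) is also a unit clause — contradiction.
Either choice for y_11 ends in contradiction.
No assignment satisfies every clause.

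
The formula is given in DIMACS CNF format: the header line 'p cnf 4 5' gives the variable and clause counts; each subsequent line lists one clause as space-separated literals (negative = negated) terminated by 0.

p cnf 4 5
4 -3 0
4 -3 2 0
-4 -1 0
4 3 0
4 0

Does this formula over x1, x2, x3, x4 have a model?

Yes, satisfiable

The clause (x4) is unit, so x4 = True.
The clause (¬x1) is unit, so x1 = False.
All clauses hold; x2, x3 can take either value.
A satisfying assignment: x1=False,  x2=False,  x3=True,  x4=True.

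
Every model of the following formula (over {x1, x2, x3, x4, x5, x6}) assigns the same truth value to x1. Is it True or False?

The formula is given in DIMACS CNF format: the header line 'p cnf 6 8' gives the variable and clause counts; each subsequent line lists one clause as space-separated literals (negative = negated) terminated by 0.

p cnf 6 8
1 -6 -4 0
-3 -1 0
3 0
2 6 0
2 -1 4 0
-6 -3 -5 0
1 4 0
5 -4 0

Suppose x1 = True.
Unit clause (¬x3) forces x3 = False.
Now (x3) is unsatisfied and unit — conflict.
So every satisfying assignment has x1 = False.

False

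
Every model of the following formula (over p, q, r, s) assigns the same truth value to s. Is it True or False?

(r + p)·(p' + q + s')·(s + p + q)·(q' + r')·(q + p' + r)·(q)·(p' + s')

Suppose s = 1.
The clause (q) is unit, so q = 1.
The clause (r') is unit, so r = 0.
The clause (p) is unit, so p = 1.
That conflicts with the unit clause (p').
So every satisfying assignment has s = False.

False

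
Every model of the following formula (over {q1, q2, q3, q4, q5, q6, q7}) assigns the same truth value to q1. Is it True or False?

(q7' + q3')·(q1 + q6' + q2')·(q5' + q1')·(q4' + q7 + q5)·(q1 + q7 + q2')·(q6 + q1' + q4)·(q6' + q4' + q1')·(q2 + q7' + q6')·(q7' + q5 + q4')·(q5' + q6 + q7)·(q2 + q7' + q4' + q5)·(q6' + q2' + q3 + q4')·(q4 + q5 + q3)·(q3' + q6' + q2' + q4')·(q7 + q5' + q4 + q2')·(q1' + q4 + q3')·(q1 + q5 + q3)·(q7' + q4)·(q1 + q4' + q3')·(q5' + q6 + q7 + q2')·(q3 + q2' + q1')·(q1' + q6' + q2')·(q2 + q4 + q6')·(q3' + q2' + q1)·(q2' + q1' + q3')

Suppose q1 = 1.
The clause (q5') is unit, so q5 = 0.
Branch on q7: set q7 = 0.
The clause (q4') is unit, so q4 = 0.
The clause (q6) is unit, so q6 = 1.
The clause (q3) is unit, so q3 = 1.
But (q3') is also a unit clause — contradiction.
That branch fails; take q7 = 1 instead.
The clause (q3') is unit, so q3 = 0.
The clause (q4') is unit, so q4 = 0.
But (q4) is also a unit clause — contradiction.
Both values of q7 lead to a conflict.
So every satisfying assignment has q1 = False.

False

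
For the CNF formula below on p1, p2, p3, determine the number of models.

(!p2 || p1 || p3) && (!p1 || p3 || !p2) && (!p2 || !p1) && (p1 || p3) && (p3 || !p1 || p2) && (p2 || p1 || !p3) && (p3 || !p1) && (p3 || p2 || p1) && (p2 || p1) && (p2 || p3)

There are 2^3 = 8 truth assignments over (p1, p2, p3).
Split on p1. With p1 = true, the clauses containing p1 are satisfied and !p1 drops from the rest; 1 of the 2^2 = 4 assignments to the other variables satisfy what remains.
With p1 = false, by the same count on the reduced clause set, 1 assignment works.
(One model: p1=F, p2=T, p3=T.)
Total: 1 + 1 = 2.

2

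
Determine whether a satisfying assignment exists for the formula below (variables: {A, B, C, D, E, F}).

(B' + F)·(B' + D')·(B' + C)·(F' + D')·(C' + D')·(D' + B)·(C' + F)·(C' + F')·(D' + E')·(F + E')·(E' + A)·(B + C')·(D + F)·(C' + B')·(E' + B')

Suppose B = 0.
The clause (D') is unit, so D = 0.
The clause (C') is unit, so C = 0.
The clause (F) is unit, so F = 1.
Suppose E = 1.
The clause (A) is unit, so A = 1.
This assignment satisfies each clause.
A satisfying assignment: A: 1,  B: 0,  C: 0,  D: 0,  E: 1,  F: 1.

Satisfiable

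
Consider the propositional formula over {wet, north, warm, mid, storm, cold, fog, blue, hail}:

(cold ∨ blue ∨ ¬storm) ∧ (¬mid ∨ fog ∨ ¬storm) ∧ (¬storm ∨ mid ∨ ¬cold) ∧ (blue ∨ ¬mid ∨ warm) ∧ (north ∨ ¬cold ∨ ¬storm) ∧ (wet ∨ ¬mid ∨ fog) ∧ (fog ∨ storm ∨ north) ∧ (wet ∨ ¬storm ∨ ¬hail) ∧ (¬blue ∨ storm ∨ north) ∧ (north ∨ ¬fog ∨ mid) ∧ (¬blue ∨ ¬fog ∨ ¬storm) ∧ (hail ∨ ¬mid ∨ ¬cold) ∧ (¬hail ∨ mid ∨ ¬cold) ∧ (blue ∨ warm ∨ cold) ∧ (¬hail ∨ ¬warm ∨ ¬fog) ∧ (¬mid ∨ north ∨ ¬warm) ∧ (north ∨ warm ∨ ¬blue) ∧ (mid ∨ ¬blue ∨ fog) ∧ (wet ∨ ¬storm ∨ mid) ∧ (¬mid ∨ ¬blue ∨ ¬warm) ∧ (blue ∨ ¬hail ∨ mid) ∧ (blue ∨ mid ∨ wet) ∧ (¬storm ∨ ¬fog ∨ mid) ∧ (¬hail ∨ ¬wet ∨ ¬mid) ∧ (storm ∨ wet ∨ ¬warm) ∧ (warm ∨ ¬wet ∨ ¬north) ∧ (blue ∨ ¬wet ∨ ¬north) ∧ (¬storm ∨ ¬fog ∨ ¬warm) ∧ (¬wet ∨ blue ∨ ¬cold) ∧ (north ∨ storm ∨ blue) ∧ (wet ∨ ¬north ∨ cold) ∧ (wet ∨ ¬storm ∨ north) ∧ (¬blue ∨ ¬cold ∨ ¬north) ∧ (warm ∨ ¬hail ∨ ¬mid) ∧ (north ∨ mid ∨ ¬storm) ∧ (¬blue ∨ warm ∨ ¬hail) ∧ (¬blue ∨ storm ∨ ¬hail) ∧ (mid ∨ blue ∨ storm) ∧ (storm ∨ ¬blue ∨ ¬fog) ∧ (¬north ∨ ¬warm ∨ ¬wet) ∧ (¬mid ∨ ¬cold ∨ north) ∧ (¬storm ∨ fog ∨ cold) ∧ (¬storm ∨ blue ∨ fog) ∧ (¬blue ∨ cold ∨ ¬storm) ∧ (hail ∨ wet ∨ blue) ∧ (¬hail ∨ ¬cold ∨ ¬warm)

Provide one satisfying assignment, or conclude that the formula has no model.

UNSATISFIABLE

Branch on cold: set cold = True.
Branch on storm: set storm = False.
Branch on fog: set fog = True.
The clause (¬blue) is unit, so blue = False.
The clause (¬wet) is unit, so wet = False.
The clause (mid) is unit, so mid = True.
The clause (warm) is unit, so warm = True.
That conflicts with the unit clause (¬warm).
Backtrack on fog: now try fog = False.
The clause (north) is unit, so north = True.
The clause (¬blue) is unit, so blue = False.
The clause (¬wet) is unit, so wet = False.
The clause (¬mid) is unit, so mid = False.
That conflicts with the unit clause (mid).
Both values of fog lead to a conflict.
Backtrack on storm: now try storm = True.
The clause (mid) is unit, so mid = True.
The clause (fog) is unit, so fog = True.
The clause (north) is unit, so north = True.
The clause (¬blue) is unit, so blue = False.
The clause (warm) is unit, so warm = True.
That conflicts with the unit clause (¬warm).
Both values of storm lead to a conflict.
Backtrack on cold: now try cold = False.
Branch on blue: set blue = True.
The clause (¬storm) is unit, so storm = False.
The clause (north) is unit, so north = True.
The clause (wet) is unit, so wet = True.
The clause (warm) is unit, so warm = True.
That conflicts with the unit clause (¬warm).
Backtrack on blue: now try blue = False.
The clause (¬storm) is unit, so storm = False.
The clause (warm) is unit, so warm = True.
The clause (wet) is unit, so wet = True.
The clause (¬north) is unit, so north = False.
That conflicts with the unit clause (north).
Both values of blue lead to a conflict.
Both values of cold lead to a conflict.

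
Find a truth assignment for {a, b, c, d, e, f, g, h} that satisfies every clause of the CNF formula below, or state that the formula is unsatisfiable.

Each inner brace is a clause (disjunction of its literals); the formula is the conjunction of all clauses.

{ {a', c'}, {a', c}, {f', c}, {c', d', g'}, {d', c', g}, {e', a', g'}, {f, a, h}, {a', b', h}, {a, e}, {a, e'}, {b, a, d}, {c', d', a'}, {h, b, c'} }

UNSATISFIABLE

Branch on a: set a = 0.
From the singleton clause (e), e = 1.
But (e') is also a unit clause — contradiction.
Undo a and try a = 1.
From the singleton clause (c'), c = 0.
But (c) is also a unit clause — contradiction.
Either choice for a ends in contradiction.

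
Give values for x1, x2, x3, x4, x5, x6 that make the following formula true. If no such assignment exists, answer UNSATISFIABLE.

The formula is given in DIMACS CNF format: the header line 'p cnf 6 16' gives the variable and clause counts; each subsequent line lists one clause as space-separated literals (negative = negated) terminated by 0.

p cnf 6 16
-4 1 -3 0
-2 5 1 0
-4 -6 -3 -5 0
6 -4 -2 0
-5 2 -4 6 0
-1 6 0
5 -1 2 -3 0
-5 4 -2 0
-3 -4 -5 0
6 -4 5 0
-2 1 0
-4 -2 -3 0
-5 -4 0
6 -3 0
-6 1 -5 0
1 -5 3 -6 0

Try x1 = True.
(x6) alone gives x6 = True.
Try x5 = True.
(¬x4) alone gives x4 = False.
(¬x2) alone gives x2 = False.
Every clause is now satisfied; x3 is unconstrained.

x1=True,  x2=False,  x3=False,  x4=False,  x5=True,  x6=True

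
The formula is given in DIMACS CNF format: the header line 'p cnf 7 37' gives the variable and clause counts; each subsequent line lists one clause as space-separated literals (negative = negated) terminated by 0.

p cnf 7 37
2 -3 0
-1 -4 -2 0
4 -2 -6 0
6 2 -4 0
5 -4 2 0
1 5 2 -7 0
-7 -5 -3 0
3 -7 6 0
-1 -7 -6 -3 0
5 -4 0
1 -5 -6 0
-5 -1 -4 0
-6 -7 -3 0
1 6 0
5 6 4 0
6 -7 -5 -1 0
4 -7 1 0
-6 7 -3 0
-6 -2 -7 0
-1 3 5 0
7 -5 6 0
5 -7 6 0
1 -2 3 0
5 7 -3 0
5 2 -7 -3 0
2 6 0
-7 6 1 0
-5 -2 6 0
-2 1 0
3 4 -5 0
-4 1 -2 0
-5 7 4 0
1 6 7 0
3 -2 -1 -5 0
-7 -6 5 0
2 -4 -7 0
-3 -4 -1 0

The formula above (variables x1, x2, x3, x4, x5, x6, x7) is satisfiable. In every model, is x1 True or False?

Suppose x1 = True.
Branch on x2: set x2 = True.
(¬x4) alone gives x4 = False.
(¬x6) alone gives x6 = False.
(x5) alone gives x5 = True.
But (¬x5) is also a unit clause — contradiction.
Backtrack on x2: now try x2 = False.
(¬x3) alone gives x3 = False.
(x5) alone gives x5 = True.
(¬x4) alone gives x4 = False.
But (x4) is also a unit clause — contradiction.
Both values of x2 lead to a conflict.
So every satisfying assignment has x1 = False.

False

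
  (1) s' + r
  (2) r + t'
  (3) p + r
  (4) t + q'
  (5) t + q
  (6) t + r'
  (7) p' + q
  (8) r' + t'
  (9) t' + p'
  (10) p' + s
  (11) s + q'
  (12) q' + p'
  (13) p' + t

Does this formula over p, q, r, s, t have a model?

Branch on s: set s = 0.
Unit clause (p') forces p = 0.
Unit clause (r) forces r = 1.
Unit clause (t) forces t = 1.
That conflicts with the unit clause (t').
So s must be the other value — set s = 1.
Unit clause (r) forces r = 1.
Unit clause (t) forces t = 1.
That conflicts with the unit clause (t').
Both values of s lead to a conflict.
No assignment satisfies every clause.

No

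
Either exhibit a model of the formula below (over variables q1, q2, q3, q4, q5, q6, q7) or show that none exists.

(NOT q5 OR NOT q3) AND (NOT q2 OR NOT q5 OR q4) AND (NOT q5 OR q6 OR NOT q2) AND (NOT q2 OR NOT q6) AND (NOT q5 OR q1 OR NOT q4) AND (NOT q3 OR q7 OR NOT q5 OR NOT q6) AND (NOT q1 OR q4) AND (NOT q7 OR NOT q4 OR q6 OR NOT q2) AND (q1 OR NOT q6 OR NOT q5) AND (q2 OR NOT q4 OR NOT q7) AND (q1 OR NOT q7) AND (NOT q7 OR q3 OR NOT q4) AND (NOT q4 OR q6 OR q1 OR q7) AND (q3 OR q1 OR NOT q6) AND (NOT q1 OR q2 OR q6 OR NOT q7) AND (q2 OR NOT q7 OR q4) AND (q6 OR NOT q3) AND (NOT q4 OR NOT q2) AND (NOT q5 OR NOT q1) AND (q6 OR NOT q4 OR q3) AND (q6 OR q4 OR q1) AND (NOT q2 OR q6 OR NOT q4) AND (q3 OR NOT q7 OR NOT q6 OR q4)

Suppose q5 = false.
Suppose q2 = false.
Suppose q1 = true.
From the singleton clause (q4), q4 = true.
From the singleton clause (NOT q7), q7 = false.
Suppose q6 = true.
Every clause is now satisfied; q3 is unconstrained.

q1: true, q2: false, q3: true, q4: true, q5: false, q6: true, q7: false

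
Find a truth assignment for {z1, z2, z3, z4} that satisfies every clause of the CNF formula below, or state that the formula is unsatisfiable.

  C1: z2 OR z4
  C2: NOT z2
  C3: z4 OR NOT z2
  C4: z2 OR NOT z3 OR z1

z1: true,  z2: false,  z3: false,  z4: true

The clause (NOT z2) is unit, so z2 = false.
The clause (z4) is unit, so z4 = true.
Case z3 = false:
All clauses hold; z1 can take either value.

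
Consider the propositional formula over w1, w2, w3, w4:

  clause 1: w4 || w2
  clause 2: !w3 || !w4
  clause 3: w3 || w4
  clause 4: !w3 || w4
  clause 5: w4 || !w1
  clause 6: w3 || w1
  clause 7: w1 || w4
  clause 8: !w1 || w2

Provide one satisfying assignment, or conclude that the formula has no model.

Case w4 = true:
Unit clause (!w3) forces w3 = false.
Unit clause (w1) forces w1 = true.
Unit clause (w2) forces w2 = true.
Every clause now holds.

w1=true; w2=true; w3=false; w4=true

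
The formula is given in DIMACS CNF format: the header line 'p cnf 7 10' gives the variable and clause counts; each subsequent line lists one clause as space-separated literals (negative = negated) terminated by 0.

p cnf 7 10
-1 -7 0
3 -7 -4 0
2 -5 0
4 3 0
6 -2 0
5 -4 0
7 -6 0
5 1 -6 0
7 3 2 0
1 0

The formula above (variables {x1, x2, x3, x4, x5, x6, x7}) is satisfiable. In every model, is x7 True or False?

Suppose x7 = True.
(¬x1) alone gives x1 = False.
That conflicts with the unit clause (x1).
So every satisfying assignment has x7 = False.

False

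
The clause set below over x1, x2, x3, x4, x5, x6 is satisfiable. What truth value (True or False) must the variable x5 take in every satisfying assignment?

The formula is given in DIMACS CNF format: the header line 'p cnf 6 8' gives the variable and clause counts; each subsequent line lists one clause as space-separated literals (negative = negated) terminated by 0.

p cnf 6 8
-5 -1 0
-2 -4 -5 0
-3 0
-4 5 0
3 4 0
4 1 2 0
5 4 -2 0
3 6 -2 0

Suppose x5 = False.
From the singleton clause (¬x3), x3 = False.
From the singleton clause (¬x4), x4 = False.
Now (x4) is unsatisfied and unit — conflict.
So every satisfying assignment has x5 = True.

True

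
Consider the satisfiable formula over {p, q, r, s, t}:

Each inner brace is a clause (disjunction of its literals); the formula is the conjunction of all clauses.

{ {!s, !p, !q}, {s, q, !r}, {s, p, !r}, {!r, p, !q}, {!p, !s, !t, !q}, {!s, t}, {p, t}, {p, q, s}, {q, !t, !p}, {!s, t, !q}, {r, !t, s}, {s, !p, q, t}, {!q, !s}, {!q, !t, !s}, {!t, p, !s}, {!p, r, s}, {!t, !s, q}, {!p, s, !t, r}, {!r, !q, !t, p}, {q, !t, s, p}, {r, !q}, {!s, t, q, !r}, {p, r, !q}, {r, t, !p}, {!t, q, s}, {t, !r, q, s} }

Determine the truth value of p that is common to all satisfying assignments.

Suppose p = false.
Unit clause (t) forces t = true.
Unit clause (!s) forces s = false.
Unit clause (!r) forces r = false.
That conflicts with the unit clause (r).
So every satisfying assignment has p = True.

True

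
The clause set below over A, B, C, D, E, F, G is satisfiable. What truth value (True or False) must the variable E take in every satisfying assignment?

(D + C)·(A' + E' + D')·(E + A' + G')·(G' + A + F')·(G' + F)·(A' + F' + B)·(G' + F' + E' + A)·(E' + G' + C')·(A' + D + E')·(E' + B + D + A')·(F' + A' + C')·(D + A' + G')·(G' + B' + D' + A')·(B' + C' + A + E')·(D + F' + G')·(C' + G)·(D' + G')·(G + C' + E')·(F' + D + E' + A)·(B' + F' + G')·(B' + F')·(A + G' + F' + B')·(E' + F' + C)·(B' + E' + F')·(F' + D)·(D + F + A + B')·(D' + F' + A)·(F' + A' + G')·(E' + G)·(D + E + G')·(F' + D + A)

False

Suppose E = 1.
(G) alone gives G = 1.
(F) alone gives F = 1.
(A) alone gives A = 1.
Now (A') is unsatisfied and unit — conflict.
So every satisfying assignment has E = False.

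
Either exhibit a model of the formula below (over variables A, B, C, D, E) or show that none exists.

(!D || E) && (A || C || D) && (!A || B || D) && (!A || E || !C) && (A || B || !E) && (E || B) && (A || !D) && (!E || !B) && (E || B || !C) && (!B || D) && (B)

UNSATISFIABLE

From the singleton clause (B), B = true.
From the singleton clause (!E), E = false.
From the singleton clause (!D), D = false.
That conflicts with the unit clause (D).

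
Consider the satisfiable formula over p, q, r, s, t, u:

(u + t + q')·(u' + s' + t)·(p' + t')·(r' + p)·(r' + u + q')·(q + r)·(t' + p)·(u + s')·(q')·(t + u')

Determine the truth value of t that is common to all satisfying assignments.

False

Suppose t = 1.
Unit clause (p') forces p = 0.
But (p) is also a unit clause — contradiction.
So every satisfying assignment has t = False.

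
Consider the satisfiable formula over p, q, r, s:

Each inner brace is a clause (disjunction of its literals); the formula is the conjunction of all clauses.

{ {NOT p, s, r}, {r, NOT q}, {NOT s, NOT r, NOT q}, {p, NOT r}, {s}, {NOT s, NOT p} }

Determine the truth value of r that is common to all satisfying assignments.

Suppose r = true.
(p) alone gives p = true.
(s) alone gives s = true.
Now (NOT s) is unsatisfied and unit — conflict.
So every satisfying assignment has r = False.

False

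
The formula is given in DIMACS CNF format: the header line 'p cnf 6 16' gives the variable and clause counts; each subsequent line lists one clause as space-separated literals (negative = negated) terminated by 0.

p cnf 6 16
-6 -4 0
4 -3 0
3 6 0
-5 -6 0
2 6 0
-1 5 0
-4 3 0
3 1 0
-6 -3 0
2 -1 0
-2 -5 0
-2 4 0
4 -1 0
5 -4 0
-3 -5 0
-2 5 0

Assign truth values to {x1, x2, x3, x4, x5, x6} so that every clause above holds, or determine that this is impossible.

UNSATISFIABLE

Suppose x6 = False.
The clause (x3) is unit, so x3 = True.
The clause (x4) is unit, so x4 = True.
The clause (x2) is unit, so x2 = True.
The clause (¬x5) is unit, so x5 = False.
That conflicts with the unit clause (x5).
That branch fails; take x6 = True instead.
The clause (¬x4) is unit, so x4 = False.
The clause (¬x3) is unit, so x3 = False.
The clause (¬x5) is unit, so x5 = False.
The clause (¬x1) is unit, so x1 = False.
That conflicts with the unit clause (x1).
Neither x6 = True nor x6 = False works.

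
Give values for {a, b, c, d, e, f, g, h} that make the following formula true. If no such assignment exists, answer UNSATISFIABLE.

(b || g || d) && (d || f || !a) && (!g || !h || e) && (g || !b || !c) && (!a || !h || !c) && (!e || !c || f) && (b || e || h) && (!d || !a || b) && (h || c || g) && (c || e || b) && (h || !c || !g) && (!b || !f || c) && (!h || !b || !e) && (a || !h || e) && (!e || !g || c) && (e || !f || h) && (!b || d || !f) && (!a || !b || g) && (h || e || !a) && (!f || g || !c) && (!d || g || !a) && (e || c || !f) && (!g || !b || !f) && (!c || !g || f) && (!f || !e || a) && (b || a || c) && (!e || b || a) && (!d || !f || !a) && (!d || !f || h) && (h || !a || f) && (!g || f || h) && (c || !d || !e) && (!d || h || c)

UNSATISFIABLE

Suppose b = true.
Suppose g = true.
From the singleton clause (!f), f = false.
From the singleton clause (!c), c = false.
From the singleton clause (!e), e = false.
From the singleton clause (!h), h = false.
That conflicts with the unit clause (h).
Undo g and try g = false.
From the singleton clause (!c), c = false.
From the singleton clause (h), h = true.
From the singleton clause (!f), f = false.
From the singleton clause (!e), e = false.
From the singleton clause (a), a = true.
That conflicts with the unit clause (!a).
Either choice for g ends in contradiction.
Undo b and try b = false.
Suppose g = true.
Suppose h = false.
From the singleton clause (e), e = true.
From the singleton clause (!c), c = false.
That conflicts with the unit clause (c).
Undo h and try h = true.
From the singleton clause (e), e = true.
From the singleton clause (c), c = true.
From the singleton clause (!a), a = false.
That conflicts with the unit clause (a).
Either choice for h ends in contradiction.
Undo g and try g = false.
From the singleton clause (d), d = true.
From the singleton clause (!a), a = false.
From the singleton clause (c), c = true.
From the singleton clause (!f), f = false.
From the singleton clause (!e), e = false.
From the singleton clause (h), h = true.
That conflicts with the unit clause (!h).
Either choice for g ends in contradiction.
Either choice for b ends in contradiction.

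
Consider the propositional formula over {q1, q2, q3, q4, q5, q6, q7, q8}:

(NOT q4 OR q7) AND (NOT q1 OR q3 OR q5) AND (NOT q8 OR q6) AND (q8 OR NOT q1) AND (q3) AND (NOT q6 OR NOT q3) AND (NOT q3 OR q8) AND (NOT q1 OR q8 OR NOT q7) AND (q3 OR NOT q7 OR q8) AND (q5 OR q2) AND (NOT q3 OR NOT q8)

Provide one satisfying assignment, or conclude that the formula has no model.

From the singleton clause (q3), q3 = true.
From the singleton clause (NOT q6), q6 = false.
From the singleton clause (NOT q8), q8 = false.
That conflicts with the unit clause (q8).

UNSATISFIABLE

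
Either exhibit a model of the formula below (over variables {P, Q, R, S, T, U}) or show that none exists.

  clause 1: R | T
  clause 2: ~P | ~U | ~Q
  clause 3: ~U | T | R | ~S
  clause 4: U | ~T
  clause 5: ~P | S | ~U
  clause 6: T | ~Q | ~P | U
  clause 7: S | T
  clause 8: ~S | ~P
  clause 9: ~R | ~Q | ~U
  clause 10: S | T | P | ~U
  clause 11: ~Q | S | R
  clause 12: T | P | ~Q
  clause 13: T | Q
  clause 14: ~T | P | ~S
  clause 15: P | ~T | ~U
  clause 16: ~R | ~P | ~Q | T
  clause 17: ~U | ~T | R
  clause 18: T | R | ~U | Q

UNSATISFIABLE

Suppose R = 1.
Suppose U = 1.
From the singleton clause (~Q), Q = 0.
From the singleton clause (T), T = 1.
From the singleton clause (P), P = 1.
From the singleton clause (S), S = 1.
Now (~S) is unsatisfied and unit — conflict.
So U must be the other value — set U = 0.
From the singleton clause (~T), T = 0.
From the singleton clause (S), S = 1.
From the singleton clause (~P), P = 0.
From the singleton clause (~Q), Q = 0.
Now (Q) is unsatisfied and unit — conflict.
Either choice for U ends in contradiction.
So R must be the other value — set R = 0.
From the singleton clause (T), T = 1.
From the singleton clause (U), U = 1.
Now (~U) is unsatisfied and unit — conflict.
Either choice for R ends in contradiction.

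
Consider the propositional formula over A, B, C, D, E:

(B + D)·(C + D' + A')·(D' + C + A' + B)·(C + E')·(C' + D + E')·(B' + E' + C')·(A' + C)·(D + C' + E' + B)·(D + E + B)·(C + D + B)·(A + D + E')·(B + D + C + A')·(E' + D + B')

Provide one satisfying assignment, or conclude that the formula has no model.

A ↦ 0, B ↦ 0, C ↦ 1, D ↦ 1, E ↦ 1

Suppose B = 0.
(D) alone gives D = 1.
Suppose C = 1.
No clause remains; A, E are free.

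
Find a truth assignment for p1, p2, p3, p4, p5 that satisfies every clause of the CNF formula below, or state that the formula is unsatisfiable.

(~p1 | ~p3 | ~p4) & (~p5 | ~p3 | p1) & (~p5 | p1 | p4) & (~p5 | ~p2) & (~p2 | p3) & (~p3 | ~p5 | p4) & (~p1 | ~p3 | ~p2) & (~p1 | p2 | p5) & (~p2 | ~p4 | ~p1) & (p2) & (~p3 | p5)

UNSATISFIABLE

Unit clause (p2) forces p2 = 1.
Unit clause (~p5) forces p5 = 0.
Unit clause (p3) forces p3 = 1.
Now (~p3) is unsatisfied and unit — conflict.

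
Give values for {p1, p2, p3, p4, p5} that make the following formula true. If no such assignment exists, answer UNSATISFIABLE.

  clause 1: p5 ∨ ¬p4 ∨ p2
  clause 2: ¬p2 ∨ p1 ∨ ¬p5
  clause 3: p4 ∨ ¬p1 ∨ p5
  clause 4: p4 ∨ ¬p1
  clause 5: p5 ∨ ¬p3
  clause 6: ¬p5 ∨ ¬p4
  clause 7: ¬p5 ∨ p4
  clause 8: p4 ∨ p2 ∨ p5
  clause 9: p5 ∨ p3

UNSATISFIABLE

Branch on p4: set p4 = True.
(¬p5) alone gives p5 = False.
(p2) alone gives p2 = True.
(¬p3) alone gives p3 = False.
That conflicts with the unit clause (p3).
That branch fails; take p4 = False instead.
(¬p1) alone gives p1 = False.
(¬p5) alone gives p5 = False.
(¬p3) alone gives p3 = False.
That conflicts with the unit clause (p3).
Both values of p4 lead to a conflict.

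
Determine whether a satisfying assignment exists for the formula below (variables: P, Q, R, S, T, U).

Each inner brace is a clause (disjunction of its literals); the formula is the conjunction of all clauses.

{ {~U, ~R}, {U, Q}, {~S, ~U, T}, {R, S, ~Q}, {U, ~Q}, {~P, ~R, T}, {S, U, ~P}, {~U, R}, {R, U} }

Unsatisfiable

Branch on U: set U = 0.
(Q) alone gives Q = 1.
But (~Q) is also a unit clause — contradiction.
Undo U and try U = 1.
(~R) alone gives R = 0.
But (R) is also a unit clause — contradiction.
Either choice for U ends in contradiction.
No assignment satisfies every clause.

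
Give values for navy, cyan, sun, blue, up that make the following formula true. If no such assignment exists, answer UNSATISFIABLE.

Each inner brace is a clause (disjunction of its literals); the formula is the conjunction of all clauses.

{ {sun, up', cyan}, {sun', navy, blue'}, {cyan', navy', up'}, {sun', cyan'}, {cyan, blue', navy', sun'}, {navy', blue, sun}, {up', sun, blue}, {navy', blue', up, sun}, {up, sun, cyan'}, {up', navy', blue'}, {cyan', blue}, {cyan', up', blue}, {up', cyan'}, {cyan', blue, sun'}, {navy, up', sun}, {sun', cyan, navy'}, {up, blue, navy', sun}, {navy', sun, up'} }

Branch on sun: set sun = 1.
(cyan') alone gives cyan = 0.
(navy') alone gives navy = 0.
(blue') alone gives blue = 0.
All clauses hold; up can take either value.

navy=0,  cyan=0,  sun=1,  blue=0,  up=1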